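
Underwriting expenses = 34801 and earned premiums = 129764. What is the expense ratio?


Expense ratio = expenses / premiums
= 34801 / 129764
= 0.2682


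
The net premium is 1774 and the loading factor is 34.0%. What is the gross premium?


Gross = net * (1 + loading)
= 1774 * (1 + 0.34)
= 1774 * 1.34
= 2377.16


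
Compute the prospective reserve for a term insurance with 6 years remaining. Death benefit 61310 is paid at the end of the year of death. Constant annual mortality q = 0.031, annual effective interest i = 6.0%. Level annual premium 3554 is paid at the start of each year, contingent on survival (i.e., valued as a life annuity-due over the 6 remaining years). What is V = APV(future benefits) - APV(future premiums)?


v = 1/(1+i) = 0.943396
APV(future benefits) per unit = sum_{k=0}^{5} k_p_x * q * v^(k+1) = 0.141854
APV(future benefits) = 61310 * 0.141854 = 8697.0765
Life annuity-due factor ä_{x:6} = sum_{k=0}^{5} k_p_x * v^k = 4.850496
APV(future premiums) = 3554 * 4.850496 = 17238.6625
V = 8697.0765 - 17238.6625
= -8541.586


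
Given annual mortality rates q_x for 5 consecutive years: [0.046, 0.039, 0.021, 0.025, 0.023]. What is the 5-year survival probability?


p_k = 1 - q_k for each year
Survival = product of (1 - q_k)
= 0.954 * 0.961 * 0.979 * 0.975 * 0.977
= 0.855


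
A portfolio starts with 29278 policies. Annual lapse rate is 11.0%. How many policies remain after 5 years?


remaining = initial * (1 - lapse)^years
= 29278 * (1 - 0.11)^5
= 29278 * 0.558406
= 16349.0093


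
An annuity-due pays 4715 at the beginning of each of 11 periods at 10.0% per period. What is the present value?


PV_due = PMT * (1-(1+i)^(-n))/i * (1+i)
PV_immediate = 30624.2126
PV_due = 30624.2126 * 1.1
= 33686.6339


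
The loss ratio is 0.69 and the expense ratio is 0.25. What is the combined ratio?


Combined ratio = loss ratio + expense ratio
= 0.69 + 0.25
= 0.94


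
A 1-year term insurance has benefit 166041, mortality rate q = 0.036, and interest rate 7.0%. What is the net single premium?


NSP = benefit * q * v
v = 1/(1+i) = 0.934579
NSP = 166041 * 0.036 * 0.934579
= 5586.4262


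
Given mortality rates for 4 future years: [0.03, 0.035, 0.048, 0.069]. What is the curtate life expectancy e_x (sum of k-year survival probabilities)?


e_x = sum_{k=1}^{n} k_p_x
k_p_x values:
  1_p_x = 0.97
  2_p_x = 0.93605
  3_p_x = 0.89112
  4_p_x = 0.829632
e_x = 3.6268


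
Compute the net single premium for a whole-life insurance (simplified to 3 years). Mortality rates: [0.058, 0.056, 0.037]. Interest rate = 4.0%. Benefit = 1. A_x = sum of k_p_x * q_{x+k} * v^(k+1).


v = 0.961538
Year 0: k_p_x=1.0, q=0.058, term=0.055769
Year 1: k_p_x=0.942, q=0.056, term=0.048772
Year 2: k_p_x=0.889248, q=0.037, term=0.02925
A_x = 0.1338


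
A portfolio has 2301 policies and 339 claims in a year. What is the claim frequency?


frequency = claims / policies
= 339 / 2301
= 0.1473


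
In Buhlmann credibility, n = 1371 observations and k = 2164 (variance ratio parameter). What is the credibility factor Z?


Z = n / (n + k)
= 1371 / (1371 + 2164)
= 1371 / 3535
= 0.3878


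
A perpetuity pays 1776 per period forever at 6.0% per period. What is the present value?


PV = PMT / i
= 1776 / 0.06
= 29600.0


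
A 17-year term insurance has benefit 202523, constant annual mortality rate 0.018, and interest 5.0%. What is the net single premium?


NSP = benefit * sum_{k=0}^{n-1} k_p_x * q * v^(k+1)
With constant q=0.018, v=0.952381
Sum = 0.179897
NSP = 202523 * 0.179897
= 36433.3015


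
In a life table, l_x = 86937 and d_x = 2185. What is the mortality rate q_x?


q_x = d_x / l_x
= 2185 / 86937
= 0.0251


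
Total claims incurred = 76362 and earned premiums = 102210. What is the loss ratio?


Loss ratio = claims / premiums
= 76362 / 102210
= 0.7471


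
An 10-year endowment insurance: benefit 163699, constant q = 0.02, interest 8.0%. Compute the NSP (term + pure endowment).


Term component = 20349.0035
Pure endowment = 10_p_x * v^10 * benefit = 0.817073 * 0.463193 * 163699 = 61953.9825
NSP = 82302.986


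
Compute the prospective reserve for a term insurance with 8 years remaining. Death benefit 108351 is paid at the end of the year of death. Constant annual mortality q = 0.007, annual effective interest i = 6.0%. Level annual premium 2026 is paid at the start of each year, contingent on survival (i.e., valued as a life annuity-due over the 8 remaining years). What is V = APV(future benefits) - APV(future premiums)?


v = 1/(1+i) = 0.943396
APV(future benefits) per unit = sum_{k=0}^{7} k_p_x * q * v^(k+1) = 0.042509
APV(future benefits) = 108351 * 0.042509 = 4605.9153
Life annuity-due factor ä_{x:8} = sum_{k=0}^{7} k_p_x * v^k = 6.437109
APV(future premiums) = 2026 * 6.437109 = 13041.5824
V = 4605.9153 - 13041.5824
= -8435.6671


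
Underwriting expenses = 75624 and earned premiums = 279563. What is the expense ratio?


Expense ratio = expenses / premiums
= 75624 / 279563
= 0.2705


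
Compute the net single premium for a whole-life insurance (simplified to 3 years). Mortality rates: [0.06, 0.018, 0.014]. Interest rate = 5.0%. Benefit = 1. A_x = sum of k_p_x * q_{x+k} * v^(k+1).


v = 0.952381
Year 0: k_p_x=1.0, q=0.06, term=0.057143
Year 1: k_p_x=0.94, q=0.018, term=0.015347
Year 2: k_p_x=0.92308, q=0.014, term=0.011163
A_x = 0.0837


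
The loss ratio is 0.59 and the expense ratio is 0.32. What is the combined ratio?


Combined ratio = loss ratio + expense ratio
= 0.59 + 0.32
= 0.91


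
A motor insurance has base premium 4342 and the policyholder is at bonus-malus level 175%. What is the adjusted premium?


adjusted = base * BM_level / 100
= 4342 * 175 / 100
= 4342 * 1.75
= 7598.5


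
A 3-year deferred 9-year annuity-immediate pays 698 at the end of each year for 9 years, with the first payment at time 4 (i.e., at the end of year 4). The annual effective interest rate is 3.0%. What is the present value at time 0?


PV at time 3 of the 9-year annuity-immediate:
a_n = 698 * (1-(1+0.03)^(-9))/0.03 = 5434.704
Discount back 3 years to time 0:
PV = 5434.704 * (1+0.03)^(-3)
= 5434.704 * 0.915142
= 4973.5241


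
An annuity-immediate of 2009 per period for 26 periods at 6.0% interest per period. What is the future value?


FV = PMT * ((1+i)^n - 1) / i
= 2009 * ((1.06)^26 - 1) / 0.06
= 2009 * (4.549383 - 1) / 0.06
= 118845.1729


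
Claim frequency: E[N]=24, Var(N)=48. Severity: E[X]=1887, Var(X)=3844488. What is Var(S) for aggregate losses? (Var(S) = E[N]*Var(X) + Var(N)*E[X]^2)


Var(S) = E[N]*Var(X) + Var(N)*E[X]^2
= 24*3844488 + 48*1887^2
= 92267712 + 170916912
= 2.6318e+08


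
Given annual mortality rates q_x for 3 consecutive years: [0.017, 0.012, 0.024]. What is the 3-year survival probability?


p_k = 1 - q_k for each year
Survival = product of (1 - q_k)
= 0.983 * 0.988 * 0.976
= 0.9479


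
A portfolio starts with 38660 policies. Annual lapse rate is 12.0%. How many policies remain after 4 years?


remaining = initial * (1 - lapse)^years
= 38660 * (1 - 0.12)^4
= 38660 * 0.599695
= 23184.2226


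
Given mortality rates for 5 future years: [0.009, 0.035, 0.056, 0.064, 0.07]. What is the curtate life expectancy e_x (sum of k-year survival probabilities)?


e_x = sum_{k=1}^{n} k_p_x
k_p_x values:
  1_p_x = 0.991
  2_p_x = 0.956315
  3_p_x = 0.902761
  4_p_x = 0.844985
  5_p_x = 0.785836
e_x = 4.4809


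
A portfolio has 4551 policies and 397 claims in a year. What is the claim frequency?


frequency = claims / policies
= 397 / 4551
= 0.0872


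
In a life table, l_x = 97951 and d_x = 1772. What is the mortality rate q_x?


q_x = d_x / l_x
= 1772 / 97951
= 0.0181


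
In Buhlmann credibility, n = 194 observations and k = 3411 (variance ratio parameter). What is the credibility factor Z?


Z = n / (n + k)
= 194 / (194 + 3411)
= 194 / 3605
= 0.0538


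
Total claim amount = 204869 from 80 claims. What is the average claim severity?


severity = total / number
= 204869 / 80
= 2560.8625


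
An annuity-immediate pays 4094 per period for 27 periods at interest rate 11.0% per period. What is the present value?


PV = PMT * (1 - (1+i)^(-n)) / i
= 4094 * (1 - (1+0.11)^(-27)) / 0.11
= 4094 * (1 - 0.059742) / 0.11
= 4094 * 8.5478
= 34994.6941


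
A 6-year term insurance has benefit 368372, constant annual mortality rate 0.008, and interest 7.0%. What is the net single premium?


NSP = benefit * sum_{k=0}^{n-1} k_p_x * q * v^(k+1)
With constant q=0.008, v=0.934579
Sum = 0.037437
NSP = 368372 * 0.037437
= 13790.6877


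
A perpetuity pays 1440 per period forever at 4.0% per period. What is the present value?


PV = PMT / i
= 1440 / 0.04
= 36000.0


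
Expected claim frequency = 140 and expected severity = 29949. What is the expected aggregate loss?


E[S] = E[N] * E[X]
= 140 * 29949
= 4.1929e+06


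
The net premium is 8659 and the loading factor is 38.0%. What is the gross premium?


Gross = net * (1 + loading)
= 8659 * (1 + 0.38)
= 8659 * 1.38
= 11949.42


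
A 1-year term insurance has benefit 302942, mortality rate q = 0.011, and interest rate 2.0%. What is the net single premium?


NSP = benefit * q * v
v = 1/(1+i) = 0.980392
NSP = 302942 * 0.011 * 0.980392
= 3267.0216


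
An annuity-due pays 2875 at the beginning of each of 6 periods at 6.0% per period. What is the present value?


PV_due = PMT * (1-(1+i)^(-n))/i * (1+i)
PV_immediate = 14137.3074
PV_due = 14137.3074 * 1.06
= 14985.5459


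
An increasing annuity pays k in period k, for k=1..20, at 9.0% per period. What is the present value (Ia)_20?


(Ia)_n = sum_{k=1}^{n} k * v^k, v = 1/(1+i)
v = 0.917431
Sum computed term by term:
(Ia)_20 = 70.9055


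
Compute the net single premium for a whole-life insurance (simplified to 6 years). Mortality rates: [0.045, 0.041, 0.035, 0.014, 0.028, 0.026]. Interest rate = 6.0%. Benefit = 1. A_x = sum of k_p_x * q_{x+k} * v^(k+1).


v = 0.943396
Year 0: k_p_x=1.0, q=0.045, term=0.042453
Year 1: k_p_x=0.955, q=0.041, term=0.034848
Year 2: k_p_x=0.915845, q=0.035, term=0.026914
Year 3: k_p_x=0.88379, q=0.014, term=0.009801
Year 4: k_p_x=0.871417, q=0.028, term=0.018233
Year 5: k_p_x=0.847018, q=0.026, term=0.015525
A_x = 0.1478


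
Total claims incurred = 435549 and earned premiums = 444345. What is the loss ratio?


Loss ratio = claims / premiums
= 435549 / 444345
= 0.9802


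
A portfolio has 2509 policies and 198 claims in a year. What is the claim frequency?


frequency = claims / policies
= 198 / 2509
= 0.0789


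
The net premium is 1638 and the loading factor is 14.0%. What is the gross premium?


Gross = net * (1 + loading)
= 1638 * (1 + 0.14)
= 1638 * 1.14
= 1867.32


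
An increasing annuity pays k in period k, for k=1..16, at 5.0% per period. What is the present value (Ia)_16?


(Ia)_n = sum_{k=1}^{n} k * v^k, v = 1/(1+i)
v = 0.952381
Sum computed term by term:
(Ia)_16 = 80.9975


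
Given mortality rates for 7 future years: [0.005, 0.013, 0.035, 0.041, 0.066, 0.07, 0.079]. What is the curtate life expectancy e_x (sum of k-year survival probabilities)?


e_x = sum_{k=1}^{n} k_p_x
k_p_x values:
  1_p_x = 0.995
  2_p_x = 0.982065
  3_p_x = 0.947693
  4_p_x = 0.908837
  5_p_x = 0.848854
  6_p_x = 0.789434
  7_p_x = 0.727069
e_x = 6.199


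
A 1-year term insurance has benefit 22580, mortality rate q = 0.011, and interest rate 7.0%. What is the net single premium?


NSP = benefit * q * v
v = 1/(1+i) = 0.934579
NSP = 22580 * 0.011 * 0.934579
= 232.1308


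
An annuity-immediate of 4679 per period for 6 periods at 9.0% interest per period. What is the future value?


FV = PMT * ((1+i)^n - 1) / i
= 4679 * ((1.09)^6 - 1) / 0.09
= 4679 * (1.6771 - 1) / 0.09
= 35201.6824


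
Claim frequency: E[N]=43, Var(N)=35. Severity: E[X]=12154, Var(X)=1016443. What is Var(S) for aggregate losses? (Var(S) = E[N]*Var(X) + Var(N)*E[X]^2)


Var(S) = E[N]*Var(X) + Var(N)*E[X]^2
= 43*1016443 + 35*12154^2
= 43707049 + 5170190060
= 5.2139e+09


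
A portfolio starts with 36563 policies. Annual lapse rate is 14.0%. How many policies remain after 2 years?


remaining = initial * (1 - lapse)^years
= 36563 * (1 - 0.14)^2
= 36563 * 0.7396
= 27041.9948


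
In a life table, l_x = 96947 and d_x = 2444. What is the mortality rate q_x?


q_x = d_x / l_x
= 2444 / 96947
= 0.0252


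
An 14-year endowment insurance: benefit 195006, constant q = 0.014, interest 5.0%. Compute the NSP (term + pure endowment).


Term component = 24971.846
Pure endowment = 14_p_x * v^14 * benefit = 0.820875 * 0.505068 * 195006 = 80848.9895
NSP = 105820.8356


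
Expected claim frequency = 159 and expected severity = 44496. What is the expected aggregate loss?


E[S] = E[N] * E[X]
= 159 * 44496
= 7.0749e+06


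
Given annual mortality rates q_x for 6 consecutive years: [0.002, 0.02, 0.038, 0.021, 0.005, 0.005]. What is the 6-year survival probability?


p_k = 1 - q_k for each year
Survival = product of (1 - q_k)
= 0.998 * 0.98 * 0.962 * 0.979 * 0.995 * 0.995
= 0.9119


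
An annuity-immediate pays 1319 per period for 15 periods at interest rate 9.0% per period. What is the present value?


PV = PMT * (1 - (1+i)^(-n)) / i
= 1319 * (1 - (1+0.09)^(-15)) / 0.09
= 1319 * (1 - 0.274538) / 0.09
= 1319 * 8.060688
= 10632.048


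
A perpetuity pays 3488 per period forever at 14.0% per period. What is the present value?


PV = PMT / i
= 3488 / 0.14
= 24914.2857


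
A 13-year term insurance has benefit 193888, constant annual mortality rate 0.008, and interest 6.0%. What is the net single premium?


NSP = benefit * sum_{k=0}^{n-1} k_p_x * q * v^(k+1)
With constant q=0.008, v=0.943396
Sum = 0.067958
NSP = 193888 * 0.067958
= 13176.334


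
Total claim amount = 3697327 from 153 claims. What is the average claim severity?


severity = total / number
= 3697327 / 153
= 24165.5359


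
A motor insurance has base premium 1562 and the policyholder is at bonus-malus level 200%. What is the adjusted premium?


adjusted = base * BM_level / 100
= 1562 * 200 / 100
= 1562 * 2.0
= 3124.0


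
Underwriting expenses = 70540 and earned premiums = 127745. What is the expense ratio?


Expense ratio = expenses / premiums
= 70540 / 127745
= 0.5522


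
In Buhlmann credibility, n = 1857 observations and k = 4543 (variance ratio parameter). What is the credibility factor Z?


Z = n / (n + k)
= 1857 / (1857 + 4543)
= 1857 / 6400
= 0.2902


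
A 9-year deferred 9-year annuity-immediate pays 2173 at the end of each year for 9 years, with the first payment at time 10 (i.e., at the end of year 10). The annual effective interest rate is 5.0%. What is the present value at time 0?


PV at time 9 of the 9-year annuity-immediate:
a_n = 2173 * (1-(1+0.05)^(-9))/0.05 = 15445.2965
Discount back 9 years to time 0:
PV = 15445.2965 * (1+0.05)^(-9)
= 15445.2965 * 0.644609
= 9956.1758


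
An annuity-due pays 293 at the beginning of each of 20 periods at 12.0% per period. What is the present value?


PV_due = PMT * (1-(1+i)^(-n))/i * (1+i)
PV_immediate = 2188.547
PV_due = 2188.547 * 1.12
= 2451.1726


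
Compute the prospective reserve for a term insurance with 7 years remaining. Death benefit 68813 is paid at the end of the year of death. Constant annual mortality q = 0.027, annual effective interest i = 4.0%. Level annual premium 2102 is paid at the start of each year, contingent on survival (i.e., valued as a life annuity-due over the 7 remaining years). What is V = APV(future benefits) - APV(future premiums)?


v = 1/(1+i) = 0.961538
APV(future benefits) per unit = sum_{k=0}^{6} k_p_x * q * v^(k+1) = 0.150145
APV(future benefits) = 68813 * 0.150145 = 10331.9456
Life annuity-due factor ä_{x:7} = sum_{k=0}^{6} k_p_x * v^k = 5.783373
APV(future premiums) = 2102 * 5.783373 = 12156.6498
V = 10331.9456 - 12156.6498
= -1824.7042


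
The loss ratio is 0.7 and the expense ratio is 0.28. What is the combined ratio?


Combined ratio = loss ratio + expense ratio
= 0.7 + 0.28
= 0.98


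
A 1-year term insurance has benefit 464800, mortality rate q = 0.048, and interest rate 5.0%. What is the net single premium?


NSP = benefit * q * v
v = 1/(1+i) = 0.952381
NSP = 464800 * 0.048 * 0.952381
= 21248.0


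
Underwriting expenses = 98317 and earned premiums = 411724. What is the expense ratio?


Expense ratio = expenses / premiums
= 98317 / 411724
= 0.2388


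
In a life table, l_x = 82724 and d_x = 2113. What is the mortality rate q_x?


q_x = d_x / l_x
= 2113 / 82724
= 0.0255


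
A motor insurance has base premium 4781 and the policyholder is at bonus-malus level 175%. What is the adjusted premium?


adjusted = base * BM_level / 100
= 4781 * 175 / 100
= 4781 * 1.75
= 8366.75


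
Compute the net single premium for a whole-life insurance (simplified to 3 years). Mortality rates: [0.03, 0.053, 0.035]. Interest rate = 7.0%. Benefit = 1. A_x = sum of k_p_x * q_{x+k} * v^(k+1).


v = 0.934579
Year 0: k_p_x=1.0, q=0.03, term=0.028037
Year 1: k_p_x=0.97, q=0.053, term=0.044903
Year 2: k_p_x=0.91859, q=0.035, term=0.026245
A_x = 0.0992


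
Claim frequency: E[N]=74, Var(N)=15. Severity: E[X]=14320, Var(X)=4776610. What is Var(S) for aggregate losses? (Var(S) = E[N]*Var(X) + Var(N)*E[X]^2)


Var(S) = E[N]*Var(X) + Var(N)*E[X]^2
= 74*4776610 + 15*14320^2
= 353469140 + 3075936000
= 3.4294e+09


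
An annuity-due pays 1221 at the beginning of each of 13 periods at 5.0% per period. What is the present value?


PV_due = PMT * (1-(1+i)^(-n))/i * (1+i)
PV_immediate = 11469.5526
PV_due = 11469.5526 * 1.05
= 12043.0302


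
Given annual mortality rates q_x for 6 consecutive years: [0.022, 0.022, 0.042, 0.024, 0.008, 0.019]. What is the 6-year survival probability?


p_k = 1 - q_k for each year
Survival = product of (1 - q_k)
= 0.978 * 0.978 * 0.958 * 0.976 * 0.992 * 0.981
= 0.8703


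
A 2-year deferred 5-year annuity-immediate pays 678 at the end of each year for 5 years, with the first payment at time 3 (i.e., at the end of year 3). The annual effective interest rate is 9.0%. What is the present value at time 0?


PV at time 2 of the 5-year annuity-immediate:
a_n = 678 * (1-(1+0.09)^(-5))/0.09 = 2637.1836
Discount back 2 years to time 0:
PV = 2637.1836 * (1+0.09)^(-2)
= 2637.1836 * 0.84168
= 2219.6646


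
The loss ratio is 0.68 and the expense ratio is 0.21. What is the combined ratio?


Combined ratio = loss ratio + expense ratio
= 0.68 + 0.21
= 0.89


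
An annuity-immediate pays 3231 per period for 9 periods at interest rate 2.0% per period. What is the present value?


PV = PMT * (1 - (1+i)^(-n)) / i
= 3231 * (1 - (1+0.02)^(-9)) / 0.02
= 3231 * (1 - 0.836755) / 0.02
= 3231 * 8.162237
= 26372.1868


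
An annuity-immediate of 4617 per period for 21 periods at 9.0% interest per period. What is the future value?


FV = PMT * ((1+i)^n - 1) / i
= 4617 * ((1.09)^21 - 1) / 0.09
= 4617 * (6.108808 - 1) / 0.09
= 262081.8369


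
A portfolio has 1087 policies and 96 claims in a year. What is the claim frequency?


frequency = claims / policies
= 96 / 1087
= 0.0883


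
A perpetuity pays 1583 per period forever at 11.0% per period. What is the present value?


PV = PMT / i
= 1583 / 0.11
= 14390.9091


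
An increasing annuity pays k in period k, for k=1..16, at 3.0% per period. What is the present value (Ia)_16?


(Ia)_n = sum_{k=1}^{n} k * v^k, v = 1/(1+i)
v = 0.970874
Sum computed term by term:
(Ia)_16 = 98.9088


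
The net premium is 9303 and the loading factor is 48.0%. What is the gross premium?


Gross = net * (1 + loading)
= 9303 * (1 + 0.48)
= 9303 * 1.48
= 13768.44


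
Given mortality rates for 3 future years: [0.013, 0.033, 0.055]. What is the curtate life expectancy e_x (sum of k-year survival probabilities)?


e_x = sum_{k=1}^{n} k_p_x
k_p_x values:
  1_p_x = 0.987
  2_p_x = 0.954429
  3_p_x = 0.901935
e_x = 2.8434


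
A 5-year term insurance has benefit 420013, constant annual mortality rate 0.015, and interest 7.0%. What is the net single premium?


NSP = benefit * sum_{k=0}^{n-1} k_p_x * q * v^(k+1)
With constant q=0.015, v=0.934579
Sum = 0.059807
NSP = 420013 * 0.059807
= 25119.8001


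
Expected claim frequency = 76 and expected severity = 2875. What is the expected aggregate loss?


E[S] = E[N] * E[X]
= 76 * 2875
= 218500


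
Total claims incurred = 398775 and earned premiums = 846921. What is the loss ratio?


Loss ratio = claims / premiums
= 398775 / 846921
= 0.4709


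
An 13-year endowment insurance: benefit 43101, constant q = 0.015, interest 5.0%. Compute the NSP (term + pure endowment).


Term component = 5612.5198
Pure endowment = 13_p_x * v^13 * benefit = 0.82162 * 0.530321 * 43101 = 18780.0807
NSP = 24392.6006


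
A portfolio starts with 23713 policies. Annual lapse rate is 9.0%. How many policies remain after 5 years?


remaining = initial * (1 - lapse)^years
= 23713 * (1 - 0.09)^5
= 23713 * 0.624032
= 14797.6743


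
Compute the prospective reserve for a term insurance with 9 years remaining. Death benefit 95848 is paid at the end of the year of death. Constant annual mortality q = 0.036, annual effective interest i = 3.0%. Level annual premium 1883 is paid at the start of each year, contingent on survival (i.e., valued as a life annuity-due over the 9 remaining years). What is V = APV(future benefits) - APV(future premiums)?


v = 1/(1+i) = 0.970874
APV(future benefits) per unit = sum_{k=0}^{8} k_p_x * q * v^(k+1) = 0.244904
APV(future benefits) = 95848 * 0.244904 = 23473.6032
Life annuity-due factor ä_{x:9} = sum_{k=0}^{8} k_p_x * v^k = 7.006989
APV(future premiums) = 1883 * 7.006989 = 13194.16
V = 23473.6032 - 13194.16
= 10279.4432


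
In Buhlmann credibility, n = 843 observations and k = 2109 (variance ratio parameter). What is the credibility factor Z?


Z = n / (n + k)
= 843 / (843 + 2109)
= 843 / 2952
= 0.2856


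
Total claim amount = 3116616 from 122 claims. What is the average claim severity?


severity = total / number
= 3116616 / 122
= 25546.0328


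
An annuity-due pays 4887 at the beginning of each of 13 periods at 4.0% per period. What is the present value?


PV_due = PMT * (1-(1+i)^(-n))/i * (1+i)
PV_immediate = 48799.861
PV_due = 48799.861 * 1.04
= 50751.8555


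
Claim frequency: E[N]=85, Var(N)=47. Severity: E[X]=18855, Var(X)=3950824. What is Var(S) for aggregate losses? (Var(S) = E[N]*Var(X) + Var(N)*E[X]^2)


Var(S) = E[N]*Var(X) + Var(N)*E[X]^2
= 85*3950824 + 47*18855^2
= 335820040 + 16709018175
= 1.7045e+10


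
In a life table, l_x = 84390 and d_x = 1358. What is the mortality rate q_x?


q_x = d_x / l_x
= 1358 / 84390
= 0.0161


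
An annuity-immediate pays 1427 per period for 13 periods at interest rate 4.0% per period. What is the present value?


PV = PMT * (1 - (1+i)^(-n)) / i
= 1427 * (1 - (1+0.04)^(-13)) / 0.04
= 1427 * (1 - 0.600574) / 0.04
= 1427 * 9.985648
= 14249.5195


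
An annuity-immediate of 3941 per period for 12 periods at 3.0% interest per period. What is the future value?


FV = PMT * ((1+i)^n - 1) / i
= 3941 * ((1.03)^12 - 1) / 0.03
= 3941 * (1.425761 - 1) / 0.03
= 55930.7885


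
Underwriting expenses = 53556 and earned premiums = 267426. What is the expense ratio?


Expense ratio = expenses / premiums
= 53556 / 267426
= 0.2003


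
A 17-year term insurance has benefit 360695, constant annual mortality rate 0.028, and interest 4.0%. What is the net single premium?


NSP = benefit * sum_{k=0}^{n-1} k_p_x * q * v^(k+1)
With constant q=0.028, v=0.961538
Sum = 0.281325
NSP = 360695 * 0.281325
= 101472.6245


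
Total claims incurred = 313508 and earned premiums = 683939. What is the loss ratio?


Loss ratio = claims / premiums
= 313508 / 683939
= 0.4584


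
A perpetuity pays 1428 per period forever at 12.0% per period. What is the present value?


PV = PMT / i
= 1428 / 0.12
= 11900.0


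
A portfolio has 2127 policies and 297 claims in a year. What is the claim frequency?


frequency = claims / policies
= 297 / 2127
= 0.1396


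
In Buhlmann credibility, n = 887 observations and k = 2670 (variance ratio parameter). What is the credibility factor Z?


Z = n / (n + k)
= 887 / (887 + 2670)
= 887 / 3557
= 0.2494


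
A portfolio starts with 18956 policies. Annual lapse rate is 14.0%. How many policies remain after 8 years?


remaining = initial * (1 - lapse)^years
= 18956 * (1 - 0.14)^8
= 18956 * 0.299218
= 5671.975


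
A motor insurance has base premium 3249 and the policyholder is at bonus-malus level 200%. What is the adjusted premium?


adjusted = base * BM_level / 100
= 3249 * 200 / 100
= 3249 * 2.0
= 6498.0


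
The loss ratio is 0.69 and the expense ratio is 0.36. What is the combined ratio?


Combined ratio = loss ratio + expense ratio
= 0.69 + 0.36
= 1.05


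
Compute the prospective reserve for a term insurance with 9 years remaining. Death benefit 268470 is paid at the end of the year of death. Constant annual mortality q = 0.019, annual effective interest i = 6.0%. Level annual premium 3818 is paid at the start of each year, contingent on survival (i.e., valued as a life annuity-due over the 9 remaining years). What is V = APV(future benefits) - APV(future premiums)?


v = 1/(1+i) = 0.943396
APV(future benefits) per unit = sum_{k=0}^{8} k_p_x * q * v^(k+1) = 0.120723
APV(future benefits) = 268470 * 0.120723 = 32410.6216
Life annuity-due factor ä_{x:9} = sum_{k=0}^{8} k_p_x * v^k = 6.735097
APV(future premiums) = 3818 * 6.735097 = 25714.6007
V = 32410.6216 - 25714.6007
= 6696.0208


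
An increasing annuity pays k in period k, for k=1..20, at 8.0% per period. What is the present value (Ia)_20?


(Ia)_n = sum_{k=1}^{n} k * v^k, v = 1/(1+i)
v = 0.925926
Sum computed term by term:
(Ia)_20 = 78.9079


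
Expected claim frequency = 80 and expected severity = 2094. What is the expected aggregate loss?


E[S] = E[N] * E[X]
= 80 * 2094
= 167520


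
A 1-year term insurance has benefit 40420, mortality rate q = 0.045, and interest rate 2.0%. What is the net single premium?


NSP = benefit * q * v
v = 1/(1+i) = 0.980392
NSP = 40420 * 0.045 * 0.980392
= 1783.2353


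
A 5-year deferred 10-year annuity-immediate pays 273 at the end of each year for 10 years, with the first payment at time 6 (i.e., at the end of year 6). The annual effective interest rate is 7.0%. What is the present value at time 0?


PV at time 5 of the 10-year annuity-immediate:
a_n = 273 * (1-(1+0.07)^(-10))/0.07 = 1917.4378
Discount back 5 years to time 0:
PV = 1917.4378 * (1+0.07)^(-5)
= 1917.4378 * 0.712986
= 1367.1066


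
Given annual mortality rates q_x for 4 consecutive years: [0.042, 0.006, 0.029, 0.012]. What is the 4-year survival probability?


p_k = 1 - q_k for each year
Survival = product of (1 - q_k)
= 0.958 * 0.994 * 0.971 * 0.988
= 0.9135


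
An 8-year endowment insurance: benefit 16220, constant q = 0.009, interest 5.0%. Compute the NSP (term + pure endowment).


Term component = 916.4212
Pure endowment = 8_p_x * v^8 * benefit = 0.930228 * 0.676839 * 16220 = 10212.3501
NSP = 11128.7712


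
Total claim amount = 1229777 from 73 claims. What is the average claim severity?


severity = total / number
= 1229777 / 73
= 16846.2603


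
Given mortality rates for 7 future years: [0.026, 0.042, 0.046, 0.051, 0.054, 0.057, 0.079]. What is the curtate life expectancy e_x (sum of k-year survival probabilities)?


e_x = sum_{k=1}^{n} k_p_x
k_p_x values:
  1_p_x = 0.974
  2_p_x = 0.933092
  3_p_x = 0.89017
  4_p_x = 0.844771
  5_p_x = 0.799153
  6_p_x = 0.753602
  7_p_x = 0.694067
e_x = 5.8889


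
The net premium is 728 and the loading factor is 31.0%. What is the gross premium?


Gross = net * (1 + loading)
= 728 * (1 + 0.31)
= 728 * 1.31
= 953.68


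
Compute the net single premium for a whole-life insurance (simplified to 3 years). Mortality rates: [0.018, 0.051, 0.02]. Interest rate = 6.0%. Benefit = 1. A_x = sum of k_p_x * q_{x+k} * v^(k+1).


v = 0.943396
Year 0: k_p_x=1.0, q=0.018, term=0.016981
Year 1: k_p_x=0.982, q=0.051, term=0.044573
Year 2: k_p_x=0.931918, q=0.02, term=0.015649
A_x = 0.0772


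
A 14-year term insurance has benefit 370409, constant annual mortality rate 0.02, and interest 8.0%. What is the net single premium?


NSP = benefit * sum_{k=0}^{n-1} k_p_x * q * v^(k+1)
With constant q=0.02, v=0.925926
Sum = 0.148683
NSP = 370409 * 0.148683
= 55073.468


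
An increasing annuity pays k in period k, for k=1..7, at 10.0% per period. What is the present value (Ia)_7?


(Ia)_n = sum_{k=1}^{n} k * v^k, v = 1/(1+i)
v = 0.909091
Sum computed term by term:
(Ia)_7 = 17.6315


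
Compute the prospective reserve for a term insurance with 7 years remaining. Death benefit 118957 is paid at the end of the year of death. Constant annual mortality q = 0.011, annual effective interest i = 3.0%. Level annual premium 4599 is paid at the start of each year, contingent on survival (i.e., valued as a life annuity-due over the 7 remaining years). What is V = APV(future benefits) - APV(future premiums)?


v = 1/(1+i) = 0.970874
APV(future benefits) per unit = sum_{k=0}^{6} k_p_x * q * v^(k+1) = 0.066399
APV(future benefits) = 118957 * 0.066399 = 7898.6498
Life annuity-due factor ä_{x:7} = sum_{k=0}^{6} k_p_x * v^k = 6.21738
APV(future premiums) = 4599 * 6.21738 = 28593.7297
V = 7898.6498 - 28593.7297
= -20695.0798


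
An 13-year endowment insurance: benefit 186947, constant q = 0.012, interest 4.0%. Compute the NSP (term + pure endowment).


Term component = 20995.2087
Pure endowment = 13_p_x * v^13 * benefit = 0.854752 * 0.600574 * 186947 = 95967.7624
NSP = 116962.9711


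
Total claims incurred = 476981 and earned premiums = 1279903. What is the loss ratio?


Loss ratio = claims / premiums
= 476981 / 1279903
= 0.3727


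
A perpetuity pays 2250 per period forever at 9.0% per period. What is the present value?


PV = PMT / i
= 2250 / 0.09
= 25000.0


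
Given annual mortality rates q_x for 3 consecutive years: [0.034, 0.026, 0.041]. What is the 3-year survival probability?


p_k = 1 - q_k for each year
Survival = product of (1 - q_k)
= 0.966 * 0.974 * 0.959
= 0.9023


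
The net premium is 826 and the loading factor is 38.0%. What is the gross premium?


Gross = net * (1 + loading)
= 826 * (1 + 0.38)
= 826 * 1.38
= 1139.88


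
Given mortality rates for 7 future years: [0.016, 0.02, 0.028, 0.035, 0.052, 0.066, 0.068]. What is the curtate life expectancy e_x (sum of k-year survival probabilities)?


e_x = sum_{k=1}^{n} k_p_x
k_p_x values:
  1_p_x = 0.984
  2_p_x = 0.96432
  3_p_x = 0.937319
  4_p_x = 0.904513
  5_p_x = 0.857478
  6_p_x = 0.800885
  7_p_x = 0.746424
e_x = 6.1949


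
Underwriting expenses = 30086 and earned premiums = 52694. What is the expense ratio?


Expense ratio = expenses / premiums
= 30086 / 52694
= 0.571


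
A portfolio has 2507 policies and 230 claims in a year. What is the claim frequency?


frequency = claims / policies
= 230 / 2507
= 0.0917


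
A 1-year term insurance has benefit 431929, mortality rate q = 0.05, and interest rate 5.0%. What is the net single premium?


NSP = benefit * q * v
v = 1/(1+i) = 0.952381
NSP = 431929 * 0.05 * 0.952381
= 20568.0476


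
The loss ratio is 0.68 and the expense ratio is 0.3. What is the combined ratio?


Combined ratio = loss ratio + expense ratio
= 0.68 + 0.3
= 0.98


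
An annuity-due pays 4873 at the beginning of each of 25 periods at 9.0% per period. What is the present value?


PV_due = PMT * (1-(1+i)^(-n))/i * (1+i)
PV_immediate = 47865.4304
PV_due = 47865.4304 * 1.09
= 52173.3192


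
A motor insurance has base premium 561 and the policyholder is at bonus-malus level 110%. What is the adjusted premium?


adjusted = base * BM_level / 100
= 561 * 110 / 100
= 561 * 1.1
= 617.1


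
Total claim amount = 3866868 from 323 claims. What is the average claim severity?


severity = total / number
= 3866868 / 323
= 11971.7276


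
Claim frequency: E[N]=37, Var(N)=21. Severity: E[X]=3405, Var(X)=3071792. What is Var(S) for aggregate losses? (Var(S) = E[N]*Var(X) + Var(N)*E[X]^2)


Var(S) = E[N]*Var(X) + Var(N)*E[X]^2
= 37*3071792 + 21*3405^2
= 113656304 + 243474525
= 3.5713e+08


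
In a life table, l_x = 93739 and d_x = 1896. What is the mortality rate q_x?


q_x = d_x / l_x
= 1896 / 93739
= 0.0202


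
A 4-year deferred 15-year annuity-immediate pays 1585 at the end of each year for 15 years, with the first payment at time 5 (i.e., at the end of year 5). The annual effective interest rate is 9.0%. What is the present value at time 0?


PV at time 4 of the 15-year annuity-immediate:
a_n = 1585 * (1-(1+0.09)^(-15))/0.09 = 12776.1912
Discount back 4 years to time 0:
PV = 12776.1912 * (1+0.09)^(-4)
= 12776.1912 * 0.708425
= 9050.9759


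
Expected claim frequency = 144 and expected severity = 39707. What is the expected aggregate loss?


E[S] = E[N] * E[X]
= 144 * 39707
= 5.7178e+06


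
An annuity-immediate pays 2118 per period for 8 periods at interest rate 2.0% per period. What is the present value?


PV = PMT * (1 - (1+i)^(-n)) / i
= 2118 * (1 - (1+0.02)^(-8)) / 0.02
= 2118 * (1 - 0.85349) / 0.02
= 2118 * 7.325481
= 15515.3697


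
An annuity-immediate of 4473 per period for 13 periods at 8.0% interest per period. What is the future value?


FV = PMT * ((1+i)^n - 1) / i
= 4473 * ((1.08)^13 - 1) / 0.08
= 4473 * (2.719624 - 1) / 0.08
= 96148.4616


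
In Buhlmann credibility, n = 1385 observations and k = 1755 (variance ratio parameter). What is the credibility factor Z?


Z = n / (n + k)
= 1385 / (1385 + 1755)
= 1385 / 3140
= 0.4411


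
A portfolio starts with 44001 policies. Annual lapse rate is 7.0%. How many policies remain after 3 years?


remaining = initial * (1 - lapse)^years
= 44001 * (1 - 0.07)^3
= 44001 * 0.804357
= 35392.5124


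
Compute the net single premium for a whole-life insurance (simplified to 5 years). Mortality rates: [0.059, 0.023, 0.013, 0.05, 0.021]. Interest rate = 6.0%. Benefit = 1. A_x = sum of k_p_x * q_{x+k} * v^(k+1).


v = 0.943396
Year 0: k_p_x=1.0, q=0.059, term=0.05566
Year 1: k_p_x=0.941, q=0.023, term=0.019262
Year 2: k_p_x=0.919357, q=0.013, term=0.010035
Year 3: k_p_x=0.907405, q=0.05, term=0.035938
Year 4: k_p_x=0.862035, q=0.021, term=0.013527
A_x = 0.1344


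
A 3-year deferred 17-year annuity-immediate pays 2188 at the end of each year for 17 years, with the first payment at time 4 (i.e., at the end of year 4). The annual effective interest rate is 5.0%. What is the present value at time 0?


PV at time 3 of the 17-year annuity-immediate:
a_n = 2188 * (1-(1+0.05)^(-17))/0.05 = 24667.657
Discount back 3 years to time 0:
PV = 24667.657 * (1+0.05)^(-3)
= 24667.657 * 0.863838
= 21308.8495


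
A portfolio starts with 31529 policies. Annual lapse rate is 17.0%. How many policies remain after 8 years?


remaining = initial * (1 - lapse)^years
= 31529 * (1 - 0.17)^8
= 31529 * 0.225229
= 7101.2522


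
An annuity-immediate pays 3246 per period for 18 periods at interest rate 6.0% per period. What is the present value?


PV = PMT * (1 - (1+i)^(-n)) / i
= 3246 * (1 - (1+0.06)^(-18)) / 0.06
= 3246 * (1 - 0.350344) / 0.06
= 3246 * 10.827603
= 35146.4009


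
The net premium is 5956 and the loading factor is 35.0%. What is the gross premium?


Gross = net * (1 + loading)
= 5956 * (1 + 0.35)
= 5956 * 1.35
= 8040.6


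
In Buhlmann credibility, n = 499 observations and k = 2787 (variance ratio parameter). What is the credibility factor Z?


Z = n / (n + k)
= 499 / (499 + 2787)
= 499 / 3286
= 0.1519


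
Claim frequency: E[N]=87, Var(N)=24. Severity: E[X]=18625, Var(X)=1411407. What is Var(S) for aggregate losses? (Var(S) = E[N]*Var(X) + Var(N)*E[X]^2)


Var(S) = E[N]*Var(X) + Var(N)*E[X]^2
= 87*1411407 + 24*18625^2
= 122792409 + 8325375000
= 8.4482e+09


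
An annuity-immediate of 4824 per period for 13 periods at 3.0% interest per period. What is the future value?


FV = PMT * ((1+i)^n - 1) / i
= 4824 * ((1.03)^13 - 1) / 0.03
= 4824 * (1.468534 - 1) / 0.03
= 75340.2211


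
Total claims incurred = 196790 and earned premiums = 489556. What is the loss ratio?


Loss ratio = claims / premiums
= 196790 / 489556
= 0.402


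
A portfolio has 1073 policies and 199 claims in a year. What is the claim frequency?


frequency = claims / policies
= 199 / 1073
= 0.1855


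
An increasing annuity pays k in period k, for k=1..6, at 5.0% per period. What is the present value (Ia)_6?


(Ia)_n = sum_{k=1}^{n} k * v^k, v = 1/(1+i)
v = 0.952381
Sum computed term by term:
(Ia)_6 = 17.0437


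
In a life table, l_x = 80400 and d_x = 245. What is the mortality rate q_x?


q_x = d_x / l_x
= 245 / 80400
= 0.003


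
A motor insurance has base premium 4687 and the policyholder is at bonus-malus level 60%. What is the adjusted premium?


adjusted = base * BM_level / 100
= 4687 * 60 / 100
= 4687 * 0.6
= 2812.2


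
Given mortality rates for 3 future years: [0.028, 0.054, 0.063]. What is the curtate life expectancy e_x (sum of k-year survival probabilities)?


e_x = sum_{k=1}^{n} k_p_x
k_p_x values:
  1_p_x = 0.972
  2_p_x = 0.919512
  3_p_x = 0.861583
e_x = 2.7531


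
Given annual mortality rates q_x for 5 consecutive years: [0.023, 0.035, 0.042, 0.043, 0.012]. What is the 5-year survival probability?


p_k = 1 - q_k for each year
Survival = product of (1 - q_k)
= 0.977 * 0.965 * 0.958 * 0.957 * 0.988
= 0.854


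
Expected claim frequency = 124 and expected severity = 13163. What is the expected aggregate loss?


E[S] = E[N] * E[X]
= 124 * 13163
= 1.6322e+06


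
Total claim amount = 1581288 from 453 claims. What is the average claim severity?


severity = total / number
= 1581288 / 453
= 3490.702


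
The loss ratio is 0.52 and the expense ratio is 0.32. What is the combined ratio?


Combined ratio = loss ratio + expense ratio
= 0.52 + 0.32
= 0.84


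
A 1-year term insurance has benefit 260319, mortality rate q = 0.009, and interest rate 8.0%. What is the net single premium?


NSP = benefit * q * v
v = 1/(1+i) = 0.925926
NSP = 260319 * 0.009 * 0.925926
= 2169.325


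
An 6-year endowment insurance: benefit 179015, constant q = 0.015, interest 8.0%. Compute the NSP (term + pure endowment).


Term component = 11997.6101
Pure endowment = 6_p_x * v^6 * benefit = 0.913308 * 0.63017 * 179015 = 103030.136
NSP = 115027.7461


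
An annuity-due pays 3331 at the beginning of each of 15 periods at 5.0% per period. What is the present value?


PV_due = PMT * (1-(1+i)^(-n))/i * (1+i)
PV_immediate = 34574.6409
PV_due = 34574.6409 * 1.05
= 36303.373


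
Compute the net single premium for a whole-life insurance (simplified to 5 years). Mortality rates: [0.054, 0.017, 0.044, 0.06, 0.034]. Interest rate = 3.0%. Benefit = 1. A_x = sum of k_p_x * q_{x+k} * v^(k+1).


v = 0.970874
Year 0: k_p_x=1.0, q=0.054, term=0.052427
Year 1: k_p_x=0.946, q=0.017, term=0.015159
Year 2: k_p_x=0.929918, q=0.044, term=0.037444
Year 3: k_p_x=0.889002, q=0.06, term=0.047392
Year 4: k_p_x=0.835662, q=0.034, term=0.024509
A_x = 0.1769


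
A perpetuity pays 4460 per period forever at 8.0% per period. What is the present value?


PV = PMT / i
= 4460 / 0.08
= 55750.0


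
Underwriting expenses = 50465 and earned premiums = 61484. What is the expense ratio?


Expense ratio = expenses / premiums
= 50465 / 61484
= 0.8208


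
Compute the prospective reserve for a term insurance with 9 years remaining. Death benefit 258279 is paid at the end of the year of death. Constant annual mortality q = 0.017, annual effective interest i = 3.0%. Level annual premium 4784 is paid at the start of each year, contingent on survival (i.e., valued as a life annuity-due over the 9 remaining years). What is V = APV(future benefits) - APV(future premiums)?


v = 1/(1+i) = 0.970874
APV(future benefits) per unit = sum_{k=0}^{8} k_p_x * q * v^(k+1) = 0.124129
APV(future benefits) = 258279 * 0.124129 = 32059.8594
Life annuity-due factor ä_{x:9} = sum_{k=0}^{8} k_p_x * v^k = 7.520744
APV(future premiums) = 4784 * 7.520744 = 35979.2405
V = 32059.8594 - 35979.2405
= -3919.3811
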